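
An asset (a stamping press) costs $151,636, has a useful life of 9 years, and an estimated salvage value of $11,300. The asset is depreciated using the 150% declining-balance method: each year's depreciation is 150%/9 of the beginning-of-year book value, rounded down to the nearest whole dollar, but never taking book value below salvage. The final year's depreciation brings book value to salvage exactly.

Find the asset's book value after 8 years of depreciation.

Depreciable base = $151,636 − $11,300 = $140,336.
Year 1: ⌊$151,636 × 150%/9⌋ = $25,272. Book value $126,364.
Year 2: ⌊$126,364 × 150%/9⌋ = $21,060. Book value $105,304.
Year 3: ⌊$105,304 × 150%/9⌋ = $17,550. Book value $87,754.
Year 4: ⌊$87,754 × 150%/9⌋ = $14,625. Book value $73,129.
Year 5: ⌊$73,129 × 150%/9⌋ = $12,188. Book value $60,941.
Year 6: ⌊$60,941 × 150%/9⌋ = $10,156. Book value $50,785.
Year 7: ⌊$50,785 × 150%/9⌋ = $8,464. Book value $42,321.
Year 8: ⌊$42,321 × 150%/9⌋ = $7,053. Book value $35,268.

$35,268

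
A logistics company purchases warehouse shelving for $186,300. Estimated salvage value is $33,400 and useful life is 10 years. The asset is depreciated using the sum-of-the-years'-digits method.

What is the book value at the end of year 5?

Depreciable base = $186,300 − $33,400 = $152,900.
Sum of the years' digits = 10+9+8+7+6+5+4+3+2+1 = 55.
Year 1: $152,900 × 10/55 = $27,800. Book value $158,500.
Year 2: $152,900 × 9/55 = $25,020. Book value $133,480.
Year 3: $152,900 × 8/55 = $22,240. Book value $111,240.
Year 4: $152,900 × 7/55 = $19,460. Book value $91,780.
Year 5: $152,900 × 6/55 = $16,680. Book value $75,100.

$75,100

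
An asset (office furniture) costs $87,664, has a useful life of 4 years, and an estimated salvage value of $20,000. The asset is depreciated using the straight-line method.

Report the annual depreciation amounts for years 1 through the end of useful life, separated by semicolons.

$16,916; $16,916; $16,916; $16,916

Depreciable base = $87,664 − $20,000 = $67,664.
Annual expense = $67,664 / 4 = $16,916.
End of year 1: book value $70,748.
End of year 2: book value $53,832.
End of year 3: book value $36,916.
End of year 4: book value $20,000.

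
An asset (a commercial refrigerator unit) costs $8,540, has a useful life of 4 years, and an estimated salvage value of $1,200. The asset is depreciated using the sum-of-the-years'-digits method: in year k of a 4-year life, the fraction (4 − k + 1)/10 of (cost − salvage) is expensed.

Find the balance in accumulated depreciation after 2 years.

Depreciable base = $8,540 − $1,200 = $7,340.
Sum of the years' digits = 4+3+2+1 = 10.
Year 1: $7,340 × 4/10 = $2,936. Book value $5,604.
Year 2: $7,340 × 3/10 = $2,202. Book value $3,402.
Accumulated through year 2 = $8,540 − $3,402 = $5,138.

$5,138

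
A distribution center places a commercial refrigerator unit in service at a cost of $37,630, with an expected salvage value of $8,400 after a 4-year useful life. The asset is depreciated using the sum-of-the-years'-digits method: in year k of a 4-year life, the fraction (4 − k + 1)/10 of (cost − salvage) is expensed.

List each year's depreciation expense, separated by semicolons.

$11,692; $8,769; $5,846; $2,923

Depreciable base = $37,630 − $8,400 = $29,230.
Sum of the years' digits = 4+3+2+1 = 10.
Year 1: $29,230 × 4/10 = $11,692. Book value $25,938.
Year 2: $29,230 × 3/10 = $8,769. Book value $17,169.
Year 3: $29,230 × 2/10 = $5,846. Book value $11,323.
Year 4: $29,230 × 1/10 = $2,923. Book value $8,400.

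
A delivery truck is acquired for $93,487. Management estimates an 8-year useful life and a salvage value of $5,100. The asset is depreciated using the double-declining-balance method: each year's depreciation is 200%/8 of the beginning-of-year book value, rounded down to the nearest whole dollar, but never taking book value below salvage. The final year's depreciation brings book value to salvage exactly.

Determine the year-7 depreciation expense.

Depreciable base = $93,487 − $5,100 = $88,387.
Year 1: ⌊$93,487 × 200%/8⌋ = $23,371. Book value $70,116.
Year 2: ⌊$70,116 × 200%/8⌋ = $17,529. Book value $52,587.
Year 3: ⌊$52,587 × 200%/8⌋ = $13,146. Book value $39,441.
Year 4: ⌊$39,441 × 200%/8⌋ = $9,860. Book value $29,581.
Year 5: ⌊$29,581 × 200%/8⌋ = $7,395. Book value $22,186.
Year 6: ⌊$22,186 × 200%/8⌋ = $5,546. Book value $16,640.
Year 7: ⌊$16,640 × 200%/8⌋ = $4,160. Book value $12,480.

$4,160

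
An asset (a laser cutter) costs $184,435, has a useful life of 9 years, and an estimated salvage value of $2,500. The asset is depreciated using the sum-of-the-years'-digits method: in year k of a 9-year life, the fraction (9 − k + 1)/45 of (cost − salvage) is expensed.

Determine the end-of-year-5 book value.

$42,930

Depreciable base = $184,435 − $2,500 = $181,935.
Sum of the years' digits = 9+8+7+6+5+4+3+2+1 = 45.
Year 1: $181,935 × 9/45 = $36,387. Book value $148,048.
Year 2: $181,935 × 8/45 = $32,344. Book value $115,704.
Year 3: $181,935 × 7/45 = $28,301. Book value $87,403.
Year 4: $181,935 × 6/45 = $24,258. Book value $63,145.
Year 5: $181,935 × 5/45 = $20,215. Book value $42,930.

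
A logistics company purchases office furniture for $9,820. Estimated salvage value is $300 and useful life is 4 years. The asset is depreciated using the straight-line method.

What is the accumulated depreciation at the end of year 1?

$2,380

Depreciable base = $9,820 − $300 = $9,520.
Annual expense = $9,520 / 4 = $2,380.
End of year 1: book value $7,440.
Accumulated through year 1 = $9,820 − $7,440 = $2,380.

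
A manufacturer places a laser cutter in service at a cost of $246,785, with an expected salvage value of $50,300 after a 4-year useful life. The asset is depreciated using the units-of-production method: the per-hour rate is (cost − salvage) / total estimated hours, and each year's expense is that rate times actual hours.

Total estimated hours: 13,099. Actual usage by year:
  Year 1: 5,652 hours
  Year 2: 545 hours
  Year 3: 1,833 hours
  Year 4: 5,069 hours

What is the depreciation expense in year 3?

Depreciable base = $246,785 − $50,300 = $196,485.
Rate = $196,485 / 13,099 hours = $15 per hour.
Year 1: 5,652 × $15 = $84,780. Book value $162,005.
Year 2: 545 × $15 = $8,175. Book value $153,830.
Year 3: 1,833 × $15 = $27,495. Book value $126,335.

$27,495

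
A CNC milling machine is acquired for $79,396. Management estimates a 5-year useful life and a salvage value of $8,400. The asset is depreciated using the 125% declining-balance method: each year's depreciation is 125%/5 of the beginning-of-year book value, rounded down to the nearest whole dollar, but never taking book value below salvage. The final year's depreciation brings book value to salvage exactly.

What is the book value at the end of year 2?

Depreciable base = $79,396 − $8,400 = $70,996.
Year 1: ⌊$79,396 × 125%/5⌋ = $19,849. Book value $59,547.
Year 2: ⌊$59,547 × 125%/5⌋ = $14,886. Book value $44,661.

$44,661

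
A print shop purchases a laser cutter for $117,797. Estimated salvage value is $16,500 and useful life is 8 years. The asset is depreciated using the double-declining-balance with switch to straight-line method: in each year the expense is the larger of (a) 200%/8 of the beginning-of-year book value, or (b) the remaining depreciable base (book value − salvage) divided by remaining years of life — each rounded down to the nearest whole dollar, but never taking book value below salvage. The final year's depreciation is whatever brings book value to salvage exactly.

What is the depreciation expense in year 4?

Depreciable base = $117,797 − $16,500 = $101,297.
Year 1: DB = ⌊$117,797 × 200%/8⌋ = $29,449; SL = ⌊$101,297/8⌋ = $12,662 → take DB $29,449. Book value $88,348.
Year 2: DB = ⌊$88,348 × 200%/8⌋ = $22,087; SL = ⌊$71,848/7⌋ = $10,264 → take DB $22,087. Book value $66,261.
Year 3: DB = ⌊$66,261 × 200%/8⌋ = $16,565; SL = ⌊$49,761/6⌋ = $8,293 → take DB $16,565. Book value $49,696.
Year 4: DB = ⌊$49,696 × 200%/8⌋ = $12,424; SL = ⌊$33,196/5⌋ = $6,639 → take DB $12,424. Book value $37,272.

$12,424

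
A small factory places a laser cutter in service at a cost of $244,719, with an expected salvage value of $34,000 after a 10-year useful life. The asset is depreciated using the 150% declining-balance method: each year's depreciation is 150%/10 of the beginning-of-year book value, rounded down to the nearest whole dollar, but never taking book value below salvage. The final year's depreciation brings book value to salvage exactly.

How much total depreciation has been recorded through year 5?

Depreciable base = $244,719 − $34,000 = $210,719.
Year 1: ⌊$244,719 × 150%/10⌋ = $36,707. Book value $208,012.
Year 2: ⌊$208,012 × 150%/10⌋ = $31,201. Book value $176,811.
Year 3: ⌊$176,811 × 150%/10⌋ = $26,521. Book value $150,290.
Year 4: ⌊$150,290 × 150%/10⌋ = $22,543. Book value $127,747.
Year 5: ⌊$127,747 × 150%/10⌋ = $19,162. Book value $108,585.
Accumulated through year 5 = $244,719 − $108,585 = $136,134.

$136,134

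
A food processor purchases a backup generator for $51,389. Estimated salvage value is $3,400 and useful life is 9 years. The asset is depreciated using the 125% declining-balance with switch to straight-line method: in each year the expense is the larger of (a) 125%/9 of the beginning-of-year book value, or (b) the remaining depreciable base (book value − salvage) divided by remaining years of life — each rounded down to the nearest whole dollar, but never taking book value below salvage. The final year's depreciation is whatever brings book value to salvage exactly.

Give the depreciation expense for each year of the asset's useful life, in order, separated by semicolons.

$7,137; $6,146; $5,292; $4,902; $4,902; $4,902; $4,902; $4,903; $4,903

Depreciable base = $51,389 − $3,400 = $47,989.
Year 1: DB = ⌊$51,389 × 125%/9⌋ = $7,137; SL = ⌊$47,989/9⌋ = $5,332 → take DB $7,137. Book value $44,252.
Year 2: DB = ⌊$44,252 × 125%/9⌋ = $6,146; SL = ⌊$40,852/8⌋ = $5,106 → take DB $6,146. Book value $38,106.
Year 3: DB = ⌊$38,106 × 125%/9⌋ = $5,292; SL = ⌊$34,706/7⌋ = $4,958 → take DB $5,292. Book value $32,814.
Year 4: DB = ⌊$32,814 × 125%/9⌋ = $4,557; SL = ⌊$29,414/6⌋ = $4,902 → take SL $4,902. Book value $27,912.
Year 5: DB = ⌊$27,912 × 125%/9⌋ = $3,876; SL = ⌊$24,512/5⌋ = $4,902 → take SL $4,902. Book value $23,010.
Year 6: DB = ⌊$23,010 × 125%/9⌋ = $3,195; SL = ⌊$19,610/4⌋ = $4,902 → take SL $4,902. Book value $18,108.
Year 7: DB = ⌊$18,108 × 125%/9⌋ = $2,515; SL = ⌊$14,708/3⌋ = $4,902 → take SL $4,902. Book value $13,206.
Year 8: DB = ⌊$13,206 × 125%/9⌋ = $1,834; SL = ⌊$9,806/2⌋ = $4,903 → take SL $4,903. Book value $8,303.
Year 9 (final): $8,303 − $3,400 = $4,903. Book value $3,400.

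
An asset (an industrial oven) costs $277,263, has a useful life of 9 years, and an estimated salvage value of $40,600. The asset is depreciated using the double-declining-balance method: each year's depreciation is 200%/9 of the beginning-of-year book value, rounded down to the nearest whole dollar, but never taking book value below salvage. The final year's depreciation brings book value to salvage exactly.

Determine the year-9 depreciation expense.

$0

Depreciable base = $277,263 − $40,600 = $236,663.
Year 1: ⌊$277,263 × 200%/9⌋ = $61,614. Book value $215,649.
Year 2: ⌊$215,649 × 200%/9⌋ = $47,922. Book value $167,727.
Year 3: ⌊$167,727 × 200%/9⌋ = $37,272. Book value $130,455.
Year 4: ⌊$130,455 × 200%/9⌋ = $28,990. Book value $101,465.
Year 5: ⌊$101,465 × 200%/9⌋ = $22,547. Book value $78,918.
Year 6: ⌊$78,918 × 200%/9⌋ = $17,537. Book value $61,381.
Year 7: ⌊$61,381 × 200%/9⌋ = $13,640. Book value $47,741.
Year 8: ⌊$47,741 × 200%/9⌋ = $10,609, capped at $7,141. Book value $40,600.
Year 9 (final): $40,600 − $40,600 = $0. Book value $40,600.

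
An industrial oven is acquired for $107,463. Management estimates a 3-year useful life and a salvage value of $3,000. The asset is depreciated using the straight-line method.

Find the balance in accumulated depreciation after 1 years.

Depreciable base = $107,463 − $3,000 = $104,463.
Annual expense = $104,463 / 3 = $34,821.
End of year 1: book value $72,642.
Accumulated through year 1 = $107,463 − $72,642 = $34,821.

$34,821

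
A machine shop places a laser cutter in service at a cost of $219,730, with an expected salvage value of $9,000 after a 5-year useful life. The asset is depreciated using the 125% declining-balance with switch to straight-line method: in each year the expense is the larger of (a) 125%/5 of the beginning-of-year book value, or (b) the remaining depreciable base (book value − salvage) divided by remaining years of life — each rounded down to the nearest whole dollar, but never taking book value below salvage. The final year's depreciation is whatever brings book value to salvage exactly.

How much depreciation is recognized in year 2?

$41,199

Depreciable base = $219,730 − $9,000 = $210,730.
Year 1: DB = ⌊$219,730 × 125%/5⌋ = $54,932; SL = ⌊$210,730/5⌋ = $42,146 → take DB $54,932. Book value $164,798.
Year 2: DB = ⌊$164,798 × 125%/5⌋ = $41,199; SL = ⌊$155,798/4⌋ = $38,949 → take DB $41,199. Book value $123,599.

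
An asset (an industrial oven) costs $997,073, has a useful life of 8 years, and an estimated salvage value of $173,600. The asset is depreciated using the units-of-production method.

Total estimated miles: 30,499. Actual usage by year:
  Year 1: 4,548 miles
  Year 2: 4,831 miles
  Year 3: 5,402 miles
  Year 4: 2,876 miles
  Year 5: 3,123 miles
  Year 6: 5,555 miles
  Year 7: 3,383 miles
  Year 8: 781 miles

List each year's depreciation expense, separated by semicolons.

Depreciable base = $997,073 − $173,600 = $823,473.
Rate = $823,473 / 30,499 miles = $27 per mile.
Year 1: 4,548 × $27 = $122,796. Book value $874,277.
Year 2: 4,831 × $27 = $130,437. Book value $743,840.
Year 3: 5,402 × $27 = $145,854. Book value $597,986.
Year 4: 2,876 × $27 = $77,652. Book value $520,334.
Year 5: 3,123 × $27 = $84,321. Book value $436,013.
Year 6: 5,555 × $27 = $149,985. Book value $286,028.
Year 7: 3,383 × $27 = $91,341. Book value $194,687.
Year 8: 781 × $27 = $21,087. Book value $173,600.

$122,796; $130,437; $145,854; $77,652; $84,321; $149,985; $91,341; $21,087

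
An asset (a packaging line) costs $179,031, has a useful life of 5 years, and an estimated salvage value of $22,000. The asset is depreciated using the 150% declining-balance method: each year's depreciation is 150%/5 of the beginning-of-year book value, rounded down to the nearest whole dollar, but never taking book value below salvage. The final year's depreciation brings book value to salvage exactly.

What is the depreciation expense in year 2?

$37,596

Depreciable base = $179,031 − $22,000 = $157,031.
Year 1: ⌊$179,031 × 150%/5⌋ = $53,709. Book value $125,322.
Year 2: ⌊$125,322 × 150%/5⌋ = $37,596. Book value $87,726.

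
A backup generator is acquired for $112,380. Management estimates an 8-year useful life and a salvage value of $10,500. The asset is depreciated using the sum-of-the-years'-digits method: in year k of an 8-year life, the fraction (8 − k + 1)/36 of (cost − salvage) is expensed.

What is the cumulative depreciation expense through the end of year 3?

$59,430

Depreciable base = $112,380 − $10,500 = $101,880.
Sum of the years' digits = 8+7+6+5+4+3+2+1 = 36.
Year 1: $101,880 × 8/36 = $22,640. Book value $89,740.
Year 2: $101,880 × 7/36 = $19,810. Book value $69,930.
Year 3: $101,880 × 6/36 = $16,980. Book value $52,950.
Accumulated through year 3 = $112,380 − $52,950 = $59,430.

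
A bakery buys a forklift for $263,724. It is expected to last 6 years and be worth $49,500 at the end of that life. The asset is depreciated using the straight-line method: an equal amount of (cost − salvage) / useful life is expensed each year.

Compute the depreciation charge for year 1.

$35,704

Depreciable base = $263,724 − $49,500 = $214,224.
Annual expense = $214,224 / 6 = $35,704.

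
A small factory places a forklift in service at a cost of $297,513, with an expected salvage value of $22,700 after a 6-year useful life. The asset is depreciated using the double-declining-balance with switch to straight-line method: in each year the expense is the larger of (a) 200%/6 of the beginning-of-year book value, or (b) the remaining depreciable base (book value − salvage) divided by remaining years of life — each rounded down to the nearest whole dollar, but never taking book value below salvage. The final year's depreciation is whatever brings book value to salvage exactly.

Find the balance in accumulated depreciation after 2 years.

$165,285

Depreciable base = $297,513 − $22,700 = $274,813.
Year 1: DB = ⌊$297,513 × 200%/6⌋ = $99,171; SL = ⌊$274,813/6⌋ = $45,802 → take DB $99,171. Book value $198,342.
Year 2: DB = ⌊$198,342 × 200%/6⌋ = $66,114; SL = ⌊$175,642/5⌋ = $35,128 → take DB $66,114. Book value $132,228.
Accumulated through year 2 = $297,513 − $132,228 = $165,285.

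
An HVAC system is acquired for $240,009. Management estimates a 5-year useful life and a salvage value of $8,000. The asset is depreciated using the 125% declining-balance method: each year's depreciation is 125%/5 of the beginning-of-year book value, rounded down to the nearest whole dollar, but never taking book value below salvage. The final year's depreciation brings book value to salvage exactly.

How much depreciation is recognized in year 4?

$25,313

Depreciable base = $240,009 − $8,000 = $232,009.
Year 1: ⌊$240,009 × 125%/5⌋ = $60,002. Book value $180,007.
Year 2: ⌊$180,007 × 125%/5⌋ = $45,001. Book value $135,006.
Year 3: ⌊$135,006 × 125%/5⌋ = $33,751. Book value $101,255.
Year 4: ⌊$101,255 × 125%/5⌋ = $25,313. Book value $75,942.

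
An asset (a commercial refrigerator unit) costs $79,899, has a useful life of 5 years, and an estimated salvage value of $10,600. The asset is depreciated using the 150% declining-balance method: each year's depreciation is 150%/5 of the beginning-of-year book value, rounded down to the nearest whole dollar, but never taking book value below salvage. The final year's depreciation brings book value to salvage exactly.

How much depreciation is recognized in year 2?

$16,779

Depreciable base = $79,899 − $10,600 = $69,299.
Year 1: ⌊$79,899 × 150%/5⌋ = $23,969. Book value $55,930.
Year 2: ⌊$55,930 × 150%/5⌋ = $16,779. Book value $39,151.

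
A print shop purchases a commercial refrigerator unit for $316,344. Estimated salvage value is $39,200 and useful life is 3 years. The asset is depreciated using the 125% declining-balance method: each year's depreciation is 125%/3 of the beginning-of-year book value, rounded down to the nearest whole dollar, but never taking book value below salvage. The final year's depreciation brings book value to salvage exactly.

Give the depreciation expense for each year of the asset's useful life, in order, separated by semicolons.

Depreciable base = $316,344 − $39,200 = $277,144.
Year 1: ⌊$316,344 × 125%/3⌋ = $131,810. Book value $184,534.
Year 2: ⌊$184,534 × 125%/3⌋ = $76,889. Book value $107,645.
Year 3 (final): $107,645 − $39,200 = $68,445. Book value $39,200.

$131,810; $76,889; $68,445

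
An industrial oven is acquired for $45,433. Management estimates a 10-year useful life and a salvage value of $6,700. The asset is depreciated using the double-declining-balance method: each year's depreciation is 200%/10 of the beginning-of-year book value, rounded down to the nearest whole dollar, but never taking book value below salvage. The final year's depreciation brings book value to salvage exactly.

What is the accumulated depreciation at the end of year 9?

$38,733

Depreciable base = $45,433 − $6,700 = $38,733.
Year 1: ⌊$45,433 × 200%/10⌋ = $9,086. Book value $36,347.
Year 2: ⌊$36,347 × 200%/10⌋ = $7,269. Book value $29,078.
Year 3: ⌊$29,078 × 200%/10⌋ = $5,815. Book value $23,263.
Year 4: ⌊$23,263 × 200%/10⌋ = $4,652. Book value $18,611.
Year 5: ⌊$18,611 × 200%/10⌋ = $3,722. Book value $14,889.
Year 6: ⌊$14,889 × 200%/10⌋ = $2,977. Book value $11,912.
Year 7: ⌊$11,912 × 200%/10⌋ = $2,382. Book value $9,530.
Year 8: ⌊$9,530 × 200%/10⌋ = $1,906. Book value $7,624.
Year 9: ⌊$7,624 × 200%/10⌋ = $1,524, capped at $924. Book value $6,700.
Accumulated through year 9 = $45,433 − $6,700 = $38,733.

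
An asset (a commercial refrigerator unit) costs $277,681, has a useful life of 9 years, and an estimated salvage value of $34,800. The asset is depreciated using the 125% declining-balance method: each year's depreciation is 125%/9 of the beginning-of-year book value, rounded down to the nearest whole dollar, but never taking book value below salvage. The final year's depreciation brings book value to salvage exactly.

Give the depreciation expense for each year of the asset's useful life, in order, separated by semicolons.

Depreciable base = $277,681 − $34,800 = $242,881.
Year 1: ⌊$277,681 × 125%/9⌋ = $38,566. Book value $239,115.
Year 2: ⌊$239,115 × 125%/9⌋ = $33,210. Book value $205,905.
Year 3: ⌊$205,905 × 125%/9⌋ = $28,597. Book value $177,308.
Year 4: ⌊$177,308 × 125%/9⌋ = $24,626. Book value $152,682.
Year 5: ⌊$152,682 × 125%/9⌋ = $21,205. Book value $131,477.
Year 6: ⌊$131,477 × 125%/9⌋ = $18,260. Book value $113,217.
Year 7: ⌊$113,217 × 125%/9⌋ = $15,724. Book value $97,493.
Year 8: ⌊$97,493 × 125%/9⌋ = $13,540. Book value $83,953.
Year 9 (final): $83,953 − $34,800 = $49,153. Book value $34,800.

$38,566; $33,210; $28,597; $24,626; $21,205; $18,260; $15,724; $13,540; $49,153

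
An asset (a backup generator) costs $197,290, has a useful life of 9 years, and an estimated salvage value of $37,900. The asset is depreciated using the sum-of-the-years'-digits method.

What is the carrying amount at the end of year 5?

Depreciable base = $197,290 − $37,900 = $159,390.
Sum of the years' digits = 9+8+7+6+5+4+3+2+1 = 45.
Year 1: $159,390 × 9/45 = $31,878. Book value $165,412.
Year 2: $159,390 × 8/45 = $28,336. Book value $137,076.
Year 3: $159,390 × 7/45 = $24,794. Book value $112,282.
Year 4: $159,390 × 6/45 = $21,252. Book value $91,030.
Year 5: $159,390 × 5/45 = $17,710. Book value $73,320.

$73,320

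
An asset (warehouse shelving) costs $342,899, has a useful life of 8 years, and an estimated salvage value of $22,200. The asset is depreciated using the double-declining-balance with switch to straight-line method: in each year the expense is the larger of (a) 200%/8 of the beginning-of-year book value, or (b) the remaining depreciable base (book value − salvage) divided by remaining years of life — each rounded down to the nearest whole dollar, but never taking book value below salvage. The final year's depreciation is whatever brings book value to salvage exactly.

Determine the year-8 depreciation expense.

Depreciable base = $342,899 − $22,200 = $320,699.
Year 1: DB = ⌊$342,899 × 200%/8⌋ = $85,724; SL = ⌊$320,699/8⌋ = $40,087 → take DB $85,724. Book value $257,175.
Year 2: DB = ⌊$257,175 × 200%/8⌋ = $64,293; SL = ⌊$234,975/7⌋ = $33,567 → take DB $64,293. Book value $192,882.
Year 3: DB = ⌊$192,882 × 200%/8⌋ = $48,220; SL = ⌊$170,682/6⌋ = $28,447 → take DB $48,220. Book value $144,662.
Year 4: DB = ⌊$144,662 × 200%/8⌋ = $36,165; SL = ⌊$122,462/5⌋ = $24,492 → take DB $36,165. Book value $108,497.
Year 5: DB = ⌊$108,497 × 200%/8⌋ = $27,124; SL = ⌊$86,297/4⌋ = $21,574 → take DB $27,124. Book value $81,373.
Year 6: DB = ⌊$81,373 × 200%/8⌋ = $20,343; SL = ⌊$59,173/3⌋ = $19,724 → take DB $20,343. Book value $61,030.
Year 7: DB = ⌊$61,030 × 200%/8⌋ = $15,257; SL = ⌊$38,830/2⌋ = $19,415 → take SL $19,415. Book value $41,615.
Year 8 (final): $41,615 − $22,200 = $19,415. Book value $22,200.

$19,415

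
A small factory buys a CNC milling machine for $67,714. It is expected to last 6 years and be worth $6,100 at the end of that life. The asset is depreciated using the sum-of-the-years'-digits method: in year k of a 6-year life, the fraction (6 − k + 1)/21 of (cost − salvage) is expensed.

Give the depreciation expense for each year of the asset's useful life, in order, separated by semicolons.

$17,604; $14,670; $11,736; $8,802; $5,868; $2,934

Depreciable base = $67,714 − $6,100 = $61,614.
Sum of the years' digits = 6+5+4+3+2+1 = 21.
Year 1: $61,614 × 6/21 = $17,604. Book value $50,110.
Year 2: $61,614 × 5/21 = $14,670. Book value $35,440.
Year 3: $61,614 × 4/21 = $11,736. Book value $23,704.
Year 4: $61,614 × 3/21 = $8,802. Book value $14,902.
Year 5: $61,614 × 2/21 = $5,868. Book value $9,034.
Year 6: $61,614 × 1/21 = $2,934. Book value $6,100.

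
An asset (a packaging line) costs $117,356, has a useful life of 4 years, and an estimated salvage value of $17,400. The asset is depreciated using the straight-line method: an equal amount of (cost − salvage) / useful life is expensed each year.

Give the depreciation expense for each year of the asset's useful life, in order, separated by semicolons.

Depreciable base = $117,356 − $17,400 = $99,956.
Annual expense = $99,956 / 4 = $24,989.
End of year 1: book value $92,367.
End of year 2: book value $67,378.
End of year 3: book value $42,389.
End of year 4: book value $17,400.

$24,989; $24,989; $24,989; $24,989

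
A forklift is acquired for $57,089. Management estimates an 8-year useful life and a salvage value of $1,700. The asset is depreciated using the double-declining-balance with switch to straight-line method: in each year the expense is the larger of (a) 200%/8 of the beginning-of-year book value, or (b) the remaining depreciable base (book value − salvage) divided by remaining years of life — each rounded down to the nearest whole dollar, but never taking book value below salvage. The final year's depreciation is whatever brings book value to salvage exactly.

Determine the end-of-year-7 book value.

$5,650

Depreciable base = $57,089 − $1,700 = $55,389.
Year 1: DB = ⌊$57,089 × 200%/8⌋ = $14,272; SL = ⌊$55,389/8⌋ = $6,923 → take DB $14,272. Book value $42,817.
Year 2: DB = ⌊$42,817 × 200%/8⌋ = $10,704; SL = ⌊$41,117/7⌋ = $5,873 → take DB $10,704. Book value $32,113.
Year 3: DB = ⌊$32,113 × 200%/8⌋ = $8,028; SL = ⌊$30,413/6⌋ = $5,068 → take DB $8,028. Book value $24,085.
Year 4: DB = ⌊$24,085 × 200%/8⌋ = $6,021; SL = ⌊$22,385/5⌋ = $4,477 → take DB $6,021. Book value $18,064.
Year 5: DB = ⌊$18,064 × 200%/8⌋ = $4,516; SL = ⌊$16,364/4⌋ = $4,091 → take DB $4,516. Book value $13,548.
Year 6: DB = ⌊$13,548 × 200%/8⌋ = $3,387; SL = ⌊$11,848/3⌋ = $3,949 → take SL $3,949. Book value $9,599.
Year 7: DB = ⌊$9,599 × 200%/8⌋ = $2,399; SL = ⌊$7,899/2⌋ = $3,949 → take SL $3,949. Book value $5,650.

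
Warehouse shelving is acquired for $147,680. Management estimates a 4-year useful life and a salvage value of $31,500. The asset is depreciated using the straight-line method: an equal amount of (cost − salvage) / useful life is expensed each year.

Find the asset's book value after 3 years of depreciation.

$60,545

Depreciable base = $147,680 − $31,500 = $116,180.
Annual expense = $116,180 / 4 = $29,045.
End of year 1: book value $118,635.
End of year 2: book value $89,590.
End of year 3: book value $60,545.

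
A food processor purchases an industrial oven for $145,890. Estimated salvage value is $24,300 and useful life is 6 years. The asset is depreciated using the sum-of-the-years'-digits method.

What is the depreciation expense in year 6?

$5,790

Depreciable base = $145,890 − $24,300 = $121,590.
Sum of the years' digits = 6+5+4+3+2+1 = 21.
Year 1: $121,590 × 6/21 = $34,740. Book value $111,150.
Year 2: $121,590 × 5/21 = $28,950. Book value $82,200.
Year 3: $121,590 × 4/21 = $23,160. Book value $59,040.
Year 4: $121,590 × 3/21 = $17,370. Book value $41,670.
Year 5: $121,590 × 2/21 = $11,580. Book value $30,090.
Year 6: $121,590 × 1/21 = $5,790. Book value $24,300.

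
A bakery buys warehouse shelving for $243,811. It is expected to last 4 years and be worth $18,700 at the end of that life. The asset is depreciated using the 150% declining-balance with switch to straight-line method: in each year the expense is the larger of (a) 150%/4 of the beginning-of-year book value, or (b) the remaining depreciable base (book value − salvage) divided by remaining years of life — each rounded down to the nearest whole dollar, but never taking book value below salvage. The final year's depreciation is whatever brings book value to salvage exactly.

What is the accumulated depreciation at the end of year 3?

$186,841

Depreciable base = $243,811 − $18,700 = $225,111.
Year 1: DB = ⌊$243,811 × 150%/4⌋ = $91,429; SL = ⌊$225,111/4⌋ = $56,277 → take DB $91,429. Book value $152,382.
Year 2: DB = ⌊$152,382 × 150%/4⌋ = $57,143; SL = ⌊$133,682/3⌋ = $44,560 → take DB $57,143. Book value $95,239.
Year 3: DB = ⌊$95,239 × 150%/4⌋ = $35,714; SL = ⌊$76,539/2⌋ = $38,269 → take SL $38,269. Book value $56,970.
Accumulated through year 3 = $243,811 − $56,970 = $186,841.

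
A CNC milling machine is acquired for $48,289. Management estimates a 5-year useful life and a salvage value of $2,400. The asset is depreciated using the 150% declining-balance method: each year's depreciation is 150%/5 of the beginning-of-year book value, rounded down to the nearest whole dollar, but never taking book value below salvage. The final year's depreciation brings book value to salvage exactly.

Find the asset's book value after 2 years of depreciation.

$23,663

Depreciable base = $48,289 − $2,400 = $45,889.
Year 1: ⌊$48,289 × 150%/5⌋ = $14,486. Book value $33,803.
Year 2: ⌊$33,803 × 150%/5⌋ = $10,140. Book value $23,663.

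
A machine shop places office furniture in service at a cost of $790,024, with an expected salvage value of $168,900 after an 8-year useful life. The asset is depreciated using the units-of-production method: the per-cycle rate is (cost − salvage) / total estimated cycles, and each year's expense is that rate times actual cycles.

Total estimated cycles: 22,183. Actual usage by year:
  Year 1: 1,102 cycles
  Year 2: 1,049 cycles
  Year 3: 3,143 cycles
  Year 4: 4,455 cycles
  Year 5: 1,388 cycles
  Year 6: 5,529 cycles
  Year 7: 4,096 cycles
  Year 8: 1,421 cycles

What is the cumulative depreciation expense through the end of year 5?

$311,836

Depreciable base = $790,024 − $168,900 = $621,124.
Rate = $621,124 / 22,183 cycles = $28 per cycle.
Year 1: 1,102 × $28 = $30,856. Book value $759,168.
Year 2: 1,049 × $28 = $29,372. Book value $729,796.
Year 3: 3,143 × $28 = $88,004. Book value $641,792.
Year 4: 4,455 × $28 = $124,740. Book value $517,052.
Year 5: 1,388 × $28 = $38,864. Book value $478,188.
Accumulated through year 5 = $790,024 − $478,188 = $311,836.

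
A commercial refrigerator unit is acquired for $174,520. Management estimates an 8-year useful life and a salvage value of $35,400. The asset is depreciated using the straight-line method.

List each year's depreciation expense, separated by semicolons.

$17,390; $17,390; $17,390; $17,390; $17,390; $17,390; $17,390; $17,390

Depreciable base = $174,520 − $35,400 = $139,120.
Annual expense = $139,120 / 8 = $17,390.
End of year 1: book value $157,130.
End of year 2: book value $139,740.
End of year 3: book value $122,350.
End of year 4: book value $104,960.
End of year 5: book value $87,570.
End of year 6: book value $70,180.
End of year 7: book value $52,790.
End of year 8: book value $35,400.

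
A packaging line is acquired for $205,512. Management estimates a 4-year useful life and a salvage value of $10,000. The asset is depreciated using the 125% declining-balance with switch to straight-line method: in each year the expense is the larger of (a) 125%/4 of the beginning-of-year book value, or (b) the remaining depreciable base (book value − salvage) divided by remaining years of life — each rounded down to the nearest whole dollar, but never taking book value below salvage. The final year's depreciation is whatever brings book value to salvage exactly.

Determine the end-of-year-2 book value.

$97,137

Depreciable base = $205,512 − $10,000 = $195,512.
Year 1: DB = ⌊$205,512 × 125%/4⌋ = $64,222; SL = ⌊$195,512/4⌋ = $48,878 → take DB $64,222. Book value $141,290.
Year 2: DB = ⌊$141,290 × 125%/4⌋ = $44,153; SL = ⌊$131,290/3⌋ = $43,763 → take DB $44,153. Book value $97,137.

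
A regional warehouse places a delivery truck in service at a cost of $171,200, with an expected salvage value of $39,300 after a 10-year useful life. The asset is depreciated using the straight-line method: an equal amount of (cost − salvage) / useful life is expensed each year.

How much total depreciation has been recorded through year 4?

$52,760

Depreciable base = $171,200 − $39,300 = $131,900.
Annual expense = $131,900 / 10 = $13,190.
End of year 1: book value $158,010.
End of year 2: book value $144,820.
End of year 3: book value $131,630.
End of year 4: book value $118,440.
Accumulated through year 4 = $171,200 − $118,440 = $52,760.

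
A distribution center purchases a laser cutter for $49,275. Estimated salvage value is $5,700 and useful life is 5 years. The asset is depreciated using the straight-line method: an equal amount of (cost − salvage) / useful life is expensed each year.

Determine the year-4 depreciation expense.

$8,715

Depreciable base = $49,275 − $5,700 = $43,575.
Annual expense = $43,575 / 5 = $8,715.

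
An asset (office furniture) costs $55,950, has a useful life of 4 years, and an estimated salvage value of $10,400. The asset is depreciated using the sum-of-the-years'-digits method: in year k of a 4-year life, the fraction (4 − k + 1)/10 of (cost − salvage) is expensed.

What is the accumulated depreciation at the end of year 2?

$31,885

Depreciable base = $55,950 − $10,400 = $45,550.
Sum of the years' digits = 4+3+2+1 = 10.
Year 1: $45,550 × 4/10 = $18,220. Book value $37,730.
Year 2: $45,550 × 3/10 = $13,665. Book value $24,065.
Accumulated through year 2 = $55,950 − $24,065 = $31,885.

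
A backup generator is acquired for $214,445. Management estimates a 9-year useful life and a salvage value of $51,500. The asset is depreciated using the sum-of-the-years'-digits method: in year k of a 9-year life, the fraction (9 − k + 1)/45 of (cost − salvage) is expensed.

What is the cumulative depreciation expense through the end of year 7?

Depreciable base = $214,445 − $51,500 = $162,945.
Sum of the years' digits = 9+8+7+6+5+4+3+2+1 = 45.
Year 1: $162,945 × 9/45 = $32,589. Book value $181,856.
Year 2: $162,945 × 8/45 = $28,968. Book value $152,888.
Year 3: $162,945 × 7/45 = $25,347. Book value $127,541.
Year 4: $162,945 × 6/45 = $21,726. Book value $105,815.
Year 5: $162,945 × 5/45 = $18,105. Book value $87,710.
Year 6: $162,945 × 4/45 = $14,484. Book value $73,226.
Year 7: $162,945 × 3/45 = $10,863. Book value $62,363.
Accumulated through year 7 = $214,445 − $62,363 = $152,082.

$152,082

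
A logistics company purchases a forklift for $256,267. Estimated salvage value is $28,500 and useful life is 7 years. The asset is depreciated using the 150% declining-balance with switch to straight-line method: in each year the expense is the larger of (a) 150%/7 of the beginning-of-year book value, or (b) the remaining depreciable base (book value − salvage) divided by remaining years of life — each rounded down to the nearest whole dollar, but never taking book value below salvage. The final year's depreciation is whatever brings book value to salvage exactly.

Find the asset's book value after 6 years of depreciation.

Depreciable base = $256,267 − $28,500 = $227,767.
Year 1: DB = ⌊$256,267 × 150%/7⌋ = $54,914; SL = ⌊$227,767/7⌋ = $32,538 → take DB $54,914. Book value $201,353.
Year 2: DB = ⌊$201,353 × 150%/7⌋ = $43,147; SL = ⌊$172,853/6⌋ = $28,808 → take DB $43,147. Book value $158,206.
Year 3: DB = ⌊$158,206 × 150%/7⌋ = $33,901; SL = ⌊$129,706/5⌋ = $25,941 → take DB $33,901. Book value $124,305.
Year 4: DB = ⌊$124,305 × 150%/7⌋ = $26,636; SL = ⌊$95,805/4⌋ = $23,951 → take DB $26,636. Book value $97,669.
Year 5: DB = ⌊$97,669 × 150%/7⌋ = $20,929; SL = ⌊$69,169/3⌋ = $23,056 → take SL $23,056. Book value $74,613.
Year 6: DB = ⌊$74,613 × 150%/7⌋ = $15,988; SL = ⌊$46,113/2⌋ = $23,056 → take SL $23,056. Book value $51,557.

$51,557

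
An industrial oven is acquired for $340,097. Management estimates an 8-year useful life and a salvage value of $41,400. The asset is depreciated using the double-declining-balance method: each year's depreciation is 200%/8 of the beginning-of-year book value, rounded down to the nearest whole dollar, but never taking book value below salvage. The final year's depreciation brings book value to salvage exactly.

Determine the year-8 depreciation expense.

$3,999

Depreciable base = $340,097 − $41,400 = $298,697.
Year 1: ⌊$340,097 × 200%/8⌋ = $85,024. Book value $255,073.
Year 2: ⌊$255,073 × 200%/8⌋ = $63,768. Book value $191,305.
Year 3: ⌊$191,305 × 200%/8⌋ = $47,826. Book value $143,479.
Year 4: ⌊$143,479 × 200%/8⌋ = $35,869. Book value $107,610.
Year 5: ⌊$107,610 × 200%/8⌋ = $26,902. Book value $80,708.
Year 6: ⌊$80,708 × 200%/8⌋ = $20,177. Book value $60,531.
Year 7: ⌊$60,531 × 200%/8⌋ = $15,132. Book value $45,399.
Year 8 (final): $45,399 − $41,400 = $3,999. Book value $41,400.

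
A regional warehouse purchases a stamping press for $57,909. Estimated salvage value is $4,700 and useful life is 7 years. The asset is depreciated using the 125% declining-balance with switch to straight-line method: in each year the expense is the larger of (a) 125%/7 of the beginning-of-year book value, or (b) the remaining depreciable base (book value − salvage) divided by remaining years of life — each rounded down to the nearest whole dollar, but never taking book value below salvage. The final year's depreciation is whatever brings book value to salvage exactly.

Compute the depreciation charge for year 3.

$6,977

Depreciable base = $57,909 − $4,700 = $53,209.
Year 1: DB = ⌊$57,909 × 125%/7⌋ = $10,340; SL = ⌊$53,209/7⌋ = $7,601 → take DB $10,340. Book value $47,569.
Year 2: DB = ⌊$47,569 × 125%/7⌋ = $8,494; SL = ⌊$42,869/6⌋ = $7,144 → take DB $8,494. Book value $39,075.
Year 3: DB = ⌊$39,075 × 125%/7⌋ = $6,977; SL = ⌊$34,375/5⌋ = $6,875 → take DB $6,977. Book value $32,098.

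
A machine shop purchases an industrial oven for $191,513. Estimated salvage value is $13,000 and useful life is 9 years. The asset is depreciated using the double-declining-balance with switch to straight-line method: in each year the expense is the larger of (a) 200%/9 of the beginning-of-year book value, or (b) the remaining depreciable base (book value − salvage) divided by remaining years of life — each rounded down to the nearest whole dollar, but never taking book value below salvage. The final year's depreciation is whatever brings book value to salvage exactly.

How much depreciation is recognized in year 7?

Depreciable base = $191,513 − $13,000 = $178,513.
Year 1: DB = ⌊$191,513 × 200%/9⌋ = $42,558; SL = ⌊$178,513/9⌋ = $19,834 → take DB $42,558. Book value $148,955.
Year 2: DB = ⌊$148,955 × 200%/9⌋ = $33,101; SL = ⌊$135,955/8⌋ = $16,994 → take DB $33,101. Book value $115,854.
Year 3: DB = ⌊$115,854 × 200%/9⌋ = $25,745; SL = ⌊$102,854/7⌋ = $14,693 → take DB $25,745. Book value $90,109.
Year 4: DB = ⌊$90,109 × 200%/9⌋ = $20,024; SL = ⌊$77,109/6⌋ = $12,851 → take DB $20,024. Book value $70,085.
Year 5: DB = ⌊$70,085 × 200%/9⌋ = $15,574; SL = ⌊$57,085/5⌋ = $11,417 → take DB $15,574. Book value $54,511.
Year 6: DB = ⌊$54,511 × 200%/9⌋ = $12,113; SL = ⌊$41,511/4⌋ = $10,377 → take DB $12,113. Book value $42,398.
Year 7: DB = ⌊$42,398 × 200%/9⌋ = $9,421; SL = ⌊$29,398/3⌋ = $9,799 → take SL $9,799. Book value $32,599.

$9,799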